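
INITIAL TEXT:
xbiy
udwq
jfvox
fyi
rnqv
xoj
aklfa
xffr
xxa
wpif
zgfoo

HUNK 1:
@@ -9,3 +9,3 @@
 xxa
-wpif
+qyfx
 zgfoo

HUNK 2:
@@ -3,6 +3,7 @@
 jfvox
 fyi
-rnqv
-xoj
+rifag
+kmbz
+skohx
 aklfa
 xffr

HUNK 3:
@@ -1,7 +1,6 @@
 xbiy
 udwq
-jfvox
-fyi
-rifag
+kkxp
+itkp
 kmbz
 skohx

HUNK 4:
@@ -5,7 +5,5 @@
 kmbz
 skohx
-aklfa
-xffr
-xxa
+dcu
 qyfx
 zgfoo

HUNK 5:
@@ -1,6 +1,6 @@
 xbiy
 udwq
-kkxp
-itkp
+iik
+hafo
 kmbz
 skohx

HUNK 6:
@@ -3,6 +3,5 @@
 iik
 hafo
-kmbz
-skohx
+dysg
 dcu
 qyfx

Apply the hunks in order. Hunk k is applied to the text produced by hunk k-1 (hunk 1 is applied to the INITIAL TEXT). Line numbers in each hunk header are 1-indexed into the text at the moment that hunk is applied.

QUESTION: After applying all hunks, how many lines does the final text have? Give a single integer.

Hunk 1: at line 9 remove [wpif] add [qyfx] -> 11 lines: xbiy udwq jfvox fyi rnqv xoj aklfa xffr xxa qyfx zgfoo
Hunk 2: at line 3 remove [rnqv,xoj] add [rifag,kmbz,skohx] -> 12 lines: xbiy udwq jfvox fyi rifag kmbz skohx aklfa xffr xxa qyfx zgfoo
Hunk 3: at line 1 remove [jfvox,fyi,rifag] add [kkxp,itkp] -> 11 lines: xbiy udwq kkxp itkp kmbz skohx aklfa xffr xxa qyfx zgfoo
Hunk 4: at line 5 remove [aklfa,xffr,xxa] add [dcu] -> 9 lines: xbiy udwq kkxp itkp kmbz skohx dcu qyfx zgfoo
Hunk 5: at line 1 remove [kkxp,itkp] add [iik,hafo] -> 9 lines: xbiy udwq iik hafo kmbz skohx dcu qyfx zgfoo
Hunk 6: at line 3 remove [kmbz,skohx] add [dysg] -> 8 lines: xbiy udwq iik hafo dysg dcu qyfx zgfoo
Final line count: 8

Answer: 8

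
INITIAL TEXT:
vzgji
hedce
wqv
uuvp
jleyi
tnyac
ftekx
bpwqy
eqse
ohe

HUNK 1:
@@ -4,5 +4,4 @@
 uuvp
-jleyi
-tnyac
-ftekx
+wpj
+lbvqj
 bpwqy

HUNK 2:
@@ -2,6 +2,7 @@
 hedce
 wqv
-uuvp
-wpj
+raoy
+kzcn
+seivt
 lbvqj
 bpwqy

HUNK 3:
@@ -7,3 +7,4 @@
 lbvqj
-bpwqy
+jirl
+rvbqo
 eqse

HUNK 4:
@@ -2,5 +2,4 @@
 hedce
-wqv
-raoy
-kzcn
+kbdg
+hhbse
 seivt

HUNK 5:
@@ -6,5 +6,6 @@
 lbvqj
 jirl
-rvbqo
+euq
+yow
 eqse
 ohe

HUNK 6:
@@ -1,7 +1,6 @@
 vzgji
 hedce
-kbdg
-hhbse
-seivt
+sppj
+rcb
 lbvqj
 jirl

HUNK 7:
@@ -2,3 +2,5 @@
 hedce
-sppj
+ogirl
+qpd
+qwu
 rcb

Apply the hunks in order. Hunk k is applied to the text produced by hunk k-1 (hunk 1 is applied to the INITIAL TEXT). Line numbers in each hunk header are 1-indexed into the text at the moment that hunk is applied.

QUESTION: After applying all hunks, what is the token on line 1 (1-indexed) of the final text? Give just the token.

Hunk 1: at line 4 remove [jleyi,tnyac,ftekx] add [wpj,lbvqj] -> 9 lines: vzgji hedce wqv uuvp wpj lbvqj bpwqy eqse ohe
Hunk 2: at line 2 remove [uuvp,wpj] add [raoy,kzcn,seivt] -> 10 lines: vzgji hedce wqv raoy kzcn seivt lbvqj bpwqy eqse ohe
Hunk 3: at line 7 remove [bpwqy] add [jirl,rvbqo] -> 11 lines: vzgji hedce wqv raoy kzcn seivt lbvqj jirl rvbqo eqse ohe
Hunk 4: at line 2 remove [wqv,raoy,kzcn] add [kbdg,hhbse] -> 10 lines: vzgji hedce kbdg hhbse seivt lbvqj jirl rvbqo eqse ohe
Hunk 5: at line 6 remove [rvbqo] add [euq,yow] -> 11 lines: vzgji hedce kbdg hhbse seivt lbvqj jirl euq yow eqse ohe
Hunk 6: at line 1 remove [kbdg,hhbse,seivt] add [sppj,rcb] -> 10 lines: vzgji hedce sppj rcb lbvqj jirl euq yow eqse ohe
Hunk 7: at line 2 remove [sppj] add [ogirl,qpd,qwu] -> 12 lines: vzgji hedce ogirl qpd qwu rcb lbvqj jirl euq yow eqse ohe
Final line 1: vzgji

Answer: vzgji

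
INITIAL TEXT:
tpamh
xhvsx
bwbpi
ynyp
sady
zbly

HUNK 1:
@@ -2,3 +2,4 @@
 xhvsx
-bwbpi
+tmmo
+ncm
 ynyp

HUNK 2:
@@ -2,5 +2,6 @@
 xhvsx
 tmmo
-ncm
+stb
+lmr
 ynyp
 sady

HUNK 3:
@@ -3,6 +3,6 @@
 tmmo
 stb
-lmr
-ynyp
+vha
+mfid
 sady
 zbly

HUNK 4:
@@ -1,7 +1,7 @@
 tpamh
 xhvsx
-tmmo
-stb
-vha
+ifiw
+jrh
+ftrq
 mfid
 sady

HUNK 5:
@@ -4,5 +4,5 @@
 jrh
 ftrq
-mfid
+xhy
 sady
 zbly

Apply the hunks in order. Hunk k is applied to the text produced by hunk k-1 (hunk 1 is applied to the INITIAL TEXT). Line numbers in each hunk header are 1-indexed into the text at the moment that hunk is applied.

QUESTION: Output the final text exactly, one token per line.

Hunk 1: at line 2 remove [bwbpi] add [tmmo,ncm] -> 7 lines: tpamh xhvsx tmmo ncm ynyp sady zbly
Hunk 2: at line 2 remove [ncm] add [stb,lmr] -> 8 lines: tpamh xhvsx tmmo stb lmr ynyp sady zbly
Hunk 3: at line 3 remove [lmr,ynyp] add [vha,mfid] -> 8 lines: tpamh xhvsx tmmo stb vha mfid sady zbly
Hunk 4: at line 1 remove [tmmo,stb,vha] add [ifiw,jrh,ftrq] -> 8 lines: tpamh xhvsx ifiw jrh ftrq mfid sady zbly
Hunk 5: at line 4 remove [mfid] add [xhy] -> 8 lines: tpamh xhvsx ifiw jrh ftrq xhy sady zbly

Answer: tpamh
xhvsx
ifiw
jrh
ftrq
xhy
sady
zbly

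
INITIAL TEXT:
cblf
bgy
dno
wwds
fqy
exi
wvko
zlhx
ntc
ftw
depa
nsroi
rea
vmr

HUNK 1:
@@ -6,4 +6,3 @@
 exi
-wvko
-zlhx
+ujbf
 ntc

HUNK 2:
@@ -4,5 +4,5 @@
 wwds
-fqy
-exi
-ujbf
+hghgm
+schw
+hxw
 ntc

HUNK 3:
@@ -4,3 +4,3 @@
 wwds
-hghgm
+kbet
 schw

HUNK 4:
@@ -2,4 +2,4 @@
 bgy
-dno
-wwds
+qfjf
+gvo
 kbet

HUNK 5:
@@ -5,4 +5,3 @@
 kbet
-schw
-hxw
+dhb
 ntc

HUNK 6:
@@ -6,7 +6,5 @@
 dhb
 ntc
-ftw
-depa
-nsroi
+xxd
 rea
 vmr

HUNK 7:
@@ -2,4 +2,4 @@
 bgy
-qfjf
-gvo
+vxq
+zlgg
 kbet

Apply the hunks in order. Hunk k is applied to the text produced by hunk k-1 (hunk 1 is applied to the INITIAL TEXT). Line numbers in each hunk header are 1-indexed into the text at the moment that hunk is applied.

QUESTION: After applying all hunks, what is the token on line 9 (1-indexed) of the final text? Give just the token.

Answer: rea

Derivation:
Hunk 1: at line 6 remove [wvko,zlhx] add [ujbf] -> 13 lines: cblf bgy dno wwds fqy exi ujbf ntc ftw depa nsroi rea vmr
Hunk 2: at line 4 remove [fqy,exi,ujbf] add [hghgm,schw,hxw] -> 13 lines: cblf bgy dno wwds hghgm schw hxw ntc ftw depa nsroi rea vmr
Hunk 3: at line 4 remove [hghgm] add [kbet] -> 13 lines: cblf bgy dno wwds kbet schw hxw ntc ftw depa nsroi rea vmr
Hunk 4: at line 2 remove [dno,wwds] add [qfjf,gvo] -> 13 lines: cblf bgy qfjf gvo kbet schw hxw ntc ftw depa nsroi rea vmr
Hunk 5: at line 5 remove [schw,hxw] add [dhb] -> 12 lines: cblf bgy qfjf gvo kbet dhb ntc ftw depa nsroi rea vmr
Hunk 6: at line 6 remove [ftw,depa,nsroi] add [xxd] -> 10 lines: cblf bgy qfjf gvo kbet dhb ntc xxd rea vmr
Hunk 7: at line 2 remove [qfjf,gvo] add [vxq,zlgg] -> 10 lines: cblf bgy vxq zlgg kbet dhb ntc xxd rea vmr
Final line 9: rea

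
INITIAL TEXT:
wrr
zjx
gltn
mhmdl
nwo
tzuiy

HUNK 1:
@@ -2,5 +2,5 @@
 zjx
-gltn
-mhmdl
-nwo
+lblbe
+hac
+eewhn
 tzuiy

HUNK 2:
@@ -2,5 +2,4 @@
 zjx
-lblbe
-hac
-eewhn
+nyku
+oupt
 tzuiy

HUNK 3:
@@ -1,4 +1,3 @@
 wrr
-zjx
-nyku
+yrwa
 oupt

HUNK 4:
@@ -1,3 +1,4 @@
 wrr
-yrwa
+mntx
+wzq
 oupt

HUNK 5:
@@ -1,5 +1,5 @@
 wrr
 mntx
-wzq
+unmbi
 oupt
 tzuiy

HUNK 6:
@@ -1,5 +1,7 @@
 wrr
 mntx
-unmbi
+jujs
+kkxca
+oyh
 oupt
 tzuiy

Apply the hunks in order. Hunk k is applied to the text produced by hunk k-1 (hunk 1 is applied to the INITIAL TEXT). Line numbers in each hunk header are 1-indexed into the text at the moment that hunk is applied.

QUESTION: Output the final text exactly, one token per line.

Hunk 1: at line 2 remove [gltn,mhmdl,nwo] add [lblbe,hac,eewhn] -> 6 lines: wrr zjx lblbe hac eewhn tzuiy
Hunk 2: at line 2 remove [lblbe,hac,eewhn] add [nyku,oupt] -> 5 lines: wrr zjx nyku oupt tzuiy
Hunk 3: at line 1 remove [zjx,nyku] add [yrwa] -> 4 lines: wrr yrwa oupt tzuiy
Hunk 4: at line 1 remove [yrwa] add [mntx,wzq] -> 5 lines: wrr mntx wzq oupt tzuiy
Hunk 5: at line 1 remove [wzq] add [unmbi] -> 5 lines: wrr mntx unmbi oupt tzuiy
Hunk 6: at line 1 remove [unmbi] add [jujs,kkxca,oyh] -> 7 lines: wrr mntx jujs kkxca oyh oupt tzuiy

Answer: wrr
mntx
jujs
kkxca
oyh
oupt
tzuiy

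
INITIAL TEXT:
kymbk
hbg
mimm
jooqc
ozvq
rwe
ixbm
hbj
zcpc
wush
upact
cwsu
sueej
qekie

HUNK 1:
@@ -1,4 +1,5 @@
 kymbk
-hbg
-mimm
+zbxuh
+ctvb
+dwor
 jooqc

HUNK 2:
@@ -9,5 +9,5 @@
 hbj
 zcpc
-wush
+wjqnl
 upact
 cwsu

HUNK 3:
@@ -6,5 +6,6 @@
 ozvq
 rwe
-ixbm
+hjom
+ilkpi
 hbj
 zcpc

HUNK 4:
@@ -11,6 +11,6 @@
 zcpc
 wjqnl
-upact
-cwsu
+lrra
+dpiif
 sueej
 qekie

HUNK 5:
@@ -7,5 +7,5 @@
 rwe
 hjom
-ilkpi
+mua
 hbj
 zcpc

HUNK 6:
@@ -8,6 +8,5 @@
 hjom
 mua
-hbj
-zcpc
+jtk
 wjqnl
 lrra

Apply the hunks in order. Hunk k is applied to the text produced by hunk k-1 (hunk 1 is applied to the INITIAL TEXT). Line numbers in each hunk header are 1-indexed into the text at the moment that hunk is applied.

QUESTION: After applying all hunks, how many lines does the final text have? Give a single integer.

Answer: 15

Derivation:
Hunk 1: at line 1 remove [hbg,mimm] add [zbxuh,ctvb,dwor] -> 15 lines: kymbk zbxuh ctvb dwor jooqc ozvq rwe ixbm hbj zcpc wush upact cwsu sueej qekie
Hunk 2: at line 9 remove [wush] add [wjqnl] -> 15 lines: kymbk zbxuh ctvb dwor jooqc ozvq rwe ixbm hbj zcpc wjqnl upact cwsu sueej qekie
Hunk 3: at line 6 remove [ixbm] add [hjom,ilkpi] -> 16 lines: kymbk zbxuh ctvb dwor jooqc ozvq rwe hjom ilkpi hbj zcpc wjqnl upact cwsu sueej qekie
Hunk 4: at line 11 remove [upact,cwsu] add [lrra,dpiif] -> 16 lines: kymbk zbxuh ctvb dwor jooqc ozvq rwe hjom ilkpi hbj zcpc wjqnl lrra dpiif sueej qekie
Hunk 5: at line 7 remove [ilkpi] add [mua] -> 16 lines: kymbk zbxuh ctvb dwor jooqc ozvq rwe hjom mua hbj zcpc wjqnl lrra dpiif sueej qekie
Hunk 6: at line 8 remove [hbj,zcpc] add [jtk] -> 15 lines: kymbk zbxuh ctvb dwor jooqc ozvq rwe hjom mua jtk wjqnl lrra dpiif sueej qekie
Final line count: 15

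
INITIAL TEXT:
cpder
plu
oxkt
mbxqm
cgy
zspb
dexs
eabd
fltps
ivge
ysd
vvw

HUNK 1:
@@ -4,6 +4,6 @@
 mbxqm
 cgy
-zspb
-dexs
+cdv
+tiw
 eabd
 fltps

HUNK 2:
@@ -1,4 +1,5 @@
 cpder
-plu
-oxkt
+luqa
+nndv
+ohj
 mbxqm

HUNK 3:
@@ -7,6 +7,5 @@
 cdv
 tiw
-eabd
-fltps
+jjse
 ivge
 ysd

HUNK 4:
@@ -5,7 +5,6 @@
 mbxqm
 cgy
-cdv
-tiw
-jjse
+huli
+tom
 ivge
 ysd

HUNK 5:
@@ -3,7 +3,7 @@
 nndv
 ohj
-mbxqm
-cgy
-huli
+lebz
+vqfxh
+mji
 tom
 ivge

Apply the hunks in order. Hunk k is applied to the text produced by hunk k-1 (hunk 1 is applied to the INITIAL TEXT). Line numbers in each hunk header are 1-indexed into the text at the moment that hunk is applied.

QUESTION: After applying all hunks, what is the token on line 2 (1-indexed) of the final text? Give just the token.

Hunk 1: at line 4 remove [zspb,dexs] add [cdv,tiw] -> 12 lines: cpder plu oxkt mbxqm cgy cdv tiw eabd fltps ivge ysd vvw
Hunk 2: at line 1 remove [plu,oxkt] add [luqa,nndv,ohj] -> 13 lines: cpder luqa nndv ohj mbxqm cgy cdv tiw eabd fltps ivge ysd vvw
Hunk 3: at line 7 remove [eabd,fltps] add [jjse] -> 12 lines: cpder luqa nndv ohj mbxqm cgy cdv tiw jjse ivge ysd vvw
Hunk 4: at line 5 remove [cdv,tiw,jjse] add [huli,tom] -> 11 lines: cpder luqa nndv ohj mbxqm cgy huli tom ivge ysd vvw
Hunk 5: at line 3 remove [mbxqm,cgy,huli] add [lebz,vqfxh,mji] -> 11 lines: cpder luqa nndv ohj lebz vqfxh mji tom ivge ysd vvw
Final line 2: luqa

Answer: luqa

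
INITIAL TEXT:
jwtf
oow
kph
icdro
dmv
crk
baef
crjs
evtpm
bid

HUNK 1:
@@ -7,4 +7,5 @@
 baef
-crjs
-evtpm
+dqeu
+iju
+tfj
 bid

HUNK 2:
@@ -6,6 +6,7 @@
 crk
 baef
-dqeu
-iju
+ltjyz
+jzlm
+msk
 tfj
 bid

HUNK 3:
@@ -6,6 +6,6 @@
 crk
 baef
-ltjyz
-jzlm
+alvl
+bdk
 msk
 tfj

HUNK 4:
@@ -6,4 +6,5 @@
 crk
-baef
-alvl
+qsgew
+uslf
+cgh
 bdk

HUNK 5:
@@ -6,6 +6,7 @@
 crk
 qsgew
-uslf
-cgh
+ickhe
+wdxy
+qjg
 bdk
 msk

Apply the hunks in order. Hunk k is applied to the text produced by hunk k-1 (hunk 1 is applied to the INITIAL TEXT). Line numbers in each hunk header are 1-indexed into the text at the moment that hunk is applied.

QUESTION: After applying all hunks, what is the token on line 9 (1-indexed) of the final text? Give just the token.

Answer: wdxy

Derivation:
Hunk 1: at line 7 remove [crjs,evtpm] add [dqeu,iju,tfj] -> 11 lines: jwtf oow kph icdro dmv crk baef dqeu iju tfj bid
Hunk 2: at line 6 remove [dqeu,iju] add [ltjyz,jzlm,msk] -> 12 lines: jwtf oow kph icdro dmv crk baef ltjyz jzlm msk tfj bid
Hunk 3: at line 6 remove [ltjyz,jzlm] add [alvl,bdk] -> 12 lines: jwtf oow kph icdro dmv crk baef alvl bdk msk tfj bid
Hunk 4: at line 6 remove [baef,alvl] add [qsgew,uslf,cgh] -> 13 lines: jwtf oow kph icdro dmv crk qsgew uslf cgh bdk msk tfj bid
Hunk 5: at line 6 remove [uslf,cgh] add [ickhe,wdxy,qjg] -> 14 lines: jwtf oow kph icdro dmv crk qsgew ickhe wdxy qjg bdk msk tfj bid
Final line 9: wdxy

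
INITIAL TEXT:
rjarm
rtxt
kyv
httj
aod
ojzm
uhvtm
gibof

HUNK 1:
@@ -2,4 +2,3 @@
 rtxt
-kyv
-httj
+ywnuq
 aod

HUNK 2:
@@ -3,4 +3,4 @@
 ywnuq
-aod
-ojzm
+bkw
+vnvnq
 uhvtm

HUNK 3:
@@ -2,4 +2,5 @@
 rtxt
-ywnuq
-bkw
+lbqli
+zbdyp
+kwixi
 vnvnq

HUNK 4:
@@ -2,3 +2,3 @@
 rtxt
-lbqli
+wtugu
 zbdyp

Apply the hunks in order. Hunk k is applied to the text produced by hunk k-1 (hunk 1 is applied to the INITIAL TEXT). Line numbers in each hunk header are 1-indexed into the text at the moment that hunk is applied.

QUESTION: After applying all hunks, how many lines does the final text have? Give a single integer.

Answer: 8

Derivation:
Hunk 1: at line 2 remove [kyv,httj] add [ywnuq] -> 7 lines: rjarm rtxt ywnuq aod ojzm uhvtm gibof
Hunk 2: at line 3 remove [aod,ojzm] add [bkw,vnvnq] -> 7 lines: rjarm rtxt ywnuq bkw vnvnq uhvtm gibof
Hunk 3: at line 2 remove [ywnuq,bkw] add [lbqli,zbdyp,kwixi] -> 8 lines: rjarm rtxt lbqli zbdyp kwixi vnvnq uhvtm gibof
Hunk 4: at line 2 remove [lbqli] add [wtugu] -> 8 lines: rjarm rtxt wtugu zbdyp kwixi vnvnq uhvtm gibof
Final line count: 8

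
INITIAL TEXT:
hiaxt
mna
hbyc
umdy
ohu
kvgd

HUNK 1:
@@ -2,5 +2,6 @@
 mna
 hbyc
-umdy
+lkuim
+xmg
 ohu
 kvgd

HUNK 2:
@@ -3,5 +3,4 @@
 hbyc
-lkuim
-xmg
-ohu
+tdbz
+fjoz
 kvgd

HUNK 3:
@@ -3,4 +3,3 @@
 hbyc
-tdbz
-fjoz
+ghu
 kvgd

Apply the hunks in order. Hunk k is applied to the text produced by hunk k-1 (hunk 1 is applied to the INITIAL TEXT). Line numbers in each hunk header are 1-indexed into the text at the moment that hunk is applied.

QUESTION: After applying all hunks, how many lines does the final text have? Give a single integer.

Hunk 1: at line 2 remove [umdy] add [lkuim,xmg] -> 7 lines: hiaxt mna hbyc lkuim xmg ohu kvgd
Hunk 2: at line 3 remove [lkuim,xmg,ohu] add [tdbz,fjoz] -> 6 lines: hiaxt mna hbyc tdbz fjoz kvgd
Hunk 3: at line 3 remove [tdbz,fjoz] add [ghu] -> 5 lines: hiaxt mna hbyc ghu kvgd
Final line count: 5

Answer: 5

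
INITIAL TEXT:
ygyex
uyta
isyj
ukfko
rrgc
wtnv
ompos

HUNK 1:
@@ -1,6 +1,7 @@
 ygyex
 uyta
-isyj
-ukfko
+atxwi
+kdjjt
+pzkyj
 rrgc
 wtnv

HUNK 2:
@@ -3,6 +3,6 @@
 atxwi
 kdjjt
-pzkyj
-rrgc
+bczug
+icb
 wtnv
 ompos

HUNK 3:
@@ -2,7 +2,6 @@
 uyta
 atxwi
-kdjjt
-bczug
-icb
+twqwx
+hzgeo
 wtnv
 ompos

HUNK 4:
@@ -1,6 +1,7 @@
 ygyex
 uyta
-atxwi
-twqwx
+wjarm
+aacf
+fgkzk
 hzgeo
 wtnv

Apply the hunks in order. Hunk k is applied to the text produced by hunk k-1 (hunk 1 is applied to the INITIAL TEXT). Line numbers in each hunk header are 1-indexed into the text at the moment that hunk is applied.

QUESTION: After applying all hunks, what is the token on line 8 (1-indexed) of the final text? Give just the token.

Hunk 1: at line 1 remove [isyj,ukfko] add [atxwi,kdjjt,pzkyj] -> 8 lines: ygyex uyta atxwi kdjjt pzkyj rrgc wtnv ompos
Hunk 2: at line 3 remove [pzkyj,rrgc] add [bczug,icb] -> 8 lines: ygyex uyta atxwi kdjjt bczug icb wtnv ompos
Hunk 3: at line 2 remove [kdjjt,bczug,icb] add [twqwx,hzgeo] -> 7 lines: ygyex uyta atxwi twqwx hzgeo wtnv ompos
Hunk 4: at line 1 remove [atxwi,twqwx] add [wjarm,aacf,fgkzk] -> 8 lines: ygyex uyta wjarm aacf fgkzk hzgeo wtnv ompos
Final line 8: ompos

Answer: ompos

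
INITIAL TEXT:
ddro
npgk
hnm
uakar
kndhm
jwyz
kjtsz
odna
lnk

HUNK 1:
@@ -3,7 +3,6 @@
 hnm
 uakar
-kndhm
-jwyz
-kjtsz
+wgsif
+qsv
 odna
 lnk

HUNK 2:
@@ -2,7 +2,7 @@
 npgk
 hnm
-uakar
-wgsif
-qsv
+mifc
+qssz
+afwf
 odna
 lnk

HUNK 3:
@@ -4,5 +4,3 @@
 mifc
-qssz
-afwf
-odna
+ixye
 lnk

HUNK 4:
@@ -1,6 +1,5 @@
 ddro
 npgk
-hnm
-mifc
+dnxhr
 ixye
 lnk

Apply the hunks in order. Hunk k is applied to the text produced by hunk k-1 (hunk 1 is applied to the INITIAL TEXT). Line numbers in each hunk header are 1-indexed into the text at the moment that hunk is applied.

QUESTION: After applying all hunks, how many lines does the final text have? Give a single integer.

Answer: 5

Derivation:
Hunk 1: at line 3 remove [kndhm,jwyz,kjtsz] add [wgsif,qsv] -> 8 lines: ddro npgk hnm uakar wgsif qsv odna lnk
Hunk 2: at line 2 remove [uakar,wgsif,qsv] add [mifc,qssz,afwf] -> 8 lines: ddro npgk hnm mifc qssz afwf odna lnk
Hunk 3: at line 4 remove [qssz,afwf,odna] add [ixye] -> 6 lines: ddro npgk hnm mifc ixye lnk
Hunk 4: at line 1 remove [hnm,mifc] add [dnxhr] -> 5 lines: ddro npgk dnxhr ixye lnk
Final line count: 5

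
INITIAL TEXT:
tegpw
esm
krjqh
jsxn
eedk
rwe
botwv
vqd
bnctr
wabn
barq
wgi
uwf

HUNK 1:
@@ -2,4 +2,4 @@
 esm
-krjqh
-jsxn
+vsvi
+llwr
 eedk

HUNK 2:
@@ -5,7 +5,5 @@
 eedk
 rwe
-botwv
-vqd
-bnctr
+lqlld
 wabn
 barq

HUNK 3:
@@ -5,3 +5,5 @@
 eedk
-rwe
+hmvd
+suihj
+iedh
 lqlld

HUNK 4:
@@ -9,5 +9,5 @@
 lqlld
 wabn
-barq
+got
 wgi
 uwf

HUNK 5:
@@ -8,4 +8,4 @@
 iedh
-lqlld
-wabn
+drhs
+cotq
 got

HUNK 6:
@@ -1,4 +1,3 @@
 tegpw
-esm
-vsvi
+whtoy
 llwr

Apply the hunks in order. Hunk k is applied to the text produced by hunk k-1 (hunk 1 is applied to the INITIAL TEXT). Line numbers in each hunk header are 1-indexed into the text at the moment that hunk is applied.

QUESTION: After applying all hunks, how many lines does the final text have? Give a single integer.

Answer: 12

Derivation:
Hunk 1: at line 2 remove [krjqh,jsxn] add [vsvi,llwr] -> 13 lines: tegpw esm vsvi llwr eedk rwe botwv vqd bnctr wabn barq wgi uwf
Hunk 2: at line 5 remove [botwv,vqd,bnctr] add [lqlld] -> 11 lines: tegpw esm vsvi llwr eedk rwe lqlld wabn barq wgi uwf
Hunk 3: at line 5 remove [rwe] add [hmvd,suihj,iedh] -> 13 lines: tegpw esm vsvi llwr eedk hmvd suihj iedh lqlld wabn barq wgi uwf
Hunk 4: at line 9 remove [barq] add [got] -> 13 lines: tegpw esm vsvi llwr eedk hmvd suihj iedh lqlld wabn got wgi uwf
Hunk 5: at line 8 remove [lqlld,wabn] add [drhs,cotq] -> 13 lines: tegpw esm vsvi llwr eedk hmvd suihj iedh drhs cotq got wgi uwf
Hunk 6: at line 1 remove [esm,vsvi] add [whtoy] -> 12 lines: tegpw whtoy llwr eedk hmvd suihj iedh drhs cotq got wgi uwf
Final line count: 12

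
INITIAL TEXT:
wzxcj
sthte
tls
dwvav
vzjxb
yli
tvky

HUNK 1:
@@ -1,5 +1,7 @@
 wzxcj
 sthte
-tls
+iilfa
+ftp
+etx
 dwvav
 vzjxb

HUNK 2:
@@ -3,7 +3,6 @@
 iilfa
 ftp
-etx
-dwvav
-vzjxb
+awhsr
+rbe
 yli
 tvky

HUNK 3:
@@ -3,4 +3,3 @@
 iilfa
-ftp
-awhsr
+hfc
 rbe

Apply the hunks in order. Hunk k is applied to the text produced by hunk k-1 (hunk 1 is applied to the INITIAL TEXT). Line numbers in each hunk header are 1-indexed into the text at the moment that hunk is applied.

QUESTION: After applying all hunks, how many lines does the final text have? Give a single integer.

Answer: 7

Derivation:
Hunk 1: at line 1 remove [tls] add [iilfa,ftp,etx] -> 9 lines: wzxcj sthte iilfa ftp etx dwvav vzjxb yli tvky
Hunk 2: at line 3 remove [etx,dwvav,vzjxb] add [awhsr,rbe] -> 8 lines: wzxcj sthte iilfa ftp awhsr rbe yli tvky
Hunk 3: at line 3 remove [ftp,awhsr] add [hfc] -> 7 lines: wzxcj sthte iilfa hfc rbe yli tvky
Final line count: 7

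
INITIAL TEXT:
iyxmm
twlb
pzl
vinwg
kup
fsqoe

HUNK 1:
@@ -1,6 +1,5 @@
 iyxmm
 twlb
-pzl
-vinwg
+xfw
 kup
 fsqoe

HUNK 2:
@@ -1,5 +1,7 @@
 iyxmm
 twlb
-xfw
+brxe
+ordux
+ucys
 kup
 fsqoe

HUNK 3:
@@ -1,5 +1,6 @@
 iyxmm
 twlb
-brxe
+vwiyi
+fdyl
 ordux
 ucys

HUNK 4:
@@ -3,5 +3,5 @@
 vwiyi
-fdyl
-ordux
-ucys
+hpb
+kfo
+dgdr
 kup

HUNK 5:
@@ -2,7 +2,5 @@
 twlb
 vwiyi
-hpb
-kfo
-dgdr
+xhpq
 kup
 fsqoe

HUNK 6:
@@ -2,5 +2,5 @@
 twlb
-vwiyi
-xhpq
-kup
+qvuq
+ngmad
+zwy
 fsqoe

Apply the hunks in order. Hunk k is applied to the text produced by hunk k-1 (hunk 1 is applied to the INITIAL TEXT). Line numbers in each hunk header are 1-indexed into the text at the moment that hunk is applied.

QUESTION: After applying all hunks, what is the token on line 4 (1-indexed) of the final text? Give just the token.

Hunk 1: at line 1 remove [pzl,vinwg] add [xfw] -> 5 lines: iyxmm twlb xfw kup fsqoe
Hunk 2: at line 1 remove [xfw] add [brxe,ordux,ucys] -> 7 lines: iyxmm twlb brxe ordux ucys kup fsqoe
Hunk 3: at line 1 remove [brxe] add [vwiyi,fdyl] -> 8 lines: iyxmm twlb vwiyi fdyl ordux ucys kup fsqoe
Hunk 4: at line 3 remove [fdyl,ordux,ucys] add [hpb,kfo,dgdr] -> 8 lines: iyxmm twlb vwiyi hpb kfo dgdr kup fsqoe
Hunk 5: at line 2 remove [hpb,kfo,dgdr] add [xhpq] -> 6 lines: iyxmm twlb vwiyi xhpq kup fsqoe
Hunk 6: at line 2 remove [vwiyi,xhpq,kup] add [qvuq,ngmad,zwy] -> 6 lines: iyxmm twlb qvuq ngmad zwy fsqoe
Final line 4: ngmad

Answer: ngmad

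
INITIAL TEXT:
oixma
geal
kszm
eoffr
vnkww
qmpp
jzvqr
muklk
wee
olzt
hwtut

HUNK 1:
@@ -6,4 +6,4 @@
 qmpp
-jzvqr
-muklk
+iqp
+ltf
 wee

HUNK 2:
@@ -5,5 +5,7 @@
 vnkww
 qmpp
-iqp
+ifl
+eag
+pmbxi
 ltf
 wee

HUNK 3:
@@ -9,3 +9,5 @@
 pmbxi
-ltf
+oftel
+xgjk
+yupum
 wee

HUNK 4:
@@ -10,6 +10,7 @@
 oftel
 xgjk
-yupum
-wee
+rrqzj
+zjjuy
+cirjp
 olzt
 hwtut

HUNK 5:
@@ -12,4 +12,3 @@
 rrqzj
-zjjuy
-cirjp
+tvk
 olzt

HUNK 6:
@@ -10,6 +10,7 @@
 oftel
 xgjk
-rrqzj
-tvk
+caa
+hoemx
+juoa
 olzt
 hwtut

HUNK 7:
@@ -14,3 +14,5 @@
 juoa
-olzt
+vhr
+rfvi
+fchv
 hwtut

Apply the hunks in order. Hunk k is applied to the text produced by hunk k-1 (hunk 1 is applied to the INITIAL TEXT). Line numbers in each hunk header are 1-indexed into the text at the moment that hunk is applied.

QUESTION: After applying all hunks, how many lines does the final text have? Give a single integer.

Answer: 18

Derivation:
Hunk 1: at line 6 remove [jzvqr,muklk] add [iqp,ltf] -> 11 lines: oixma geal kszm eoffr vnkww qmpp iqp ltf wee olzt hwtut
Hunk 2: at line 5 remove [iqp] add [ifl,eag,pmbxi] -> 13 lines: oixma geal kszm eoffr vnkww qmpp ifl eag pmbxi ltf wee olzt hwtut
Hunk 3: at line 9 remove [ltf] add [oftel,xgjk,yupum] -> 15 lines: oixma geal kszm eoffr vnkww qmpp ifl eag pmbxi oftel xgjk yupum wee olzt hwtut
Hunk 4: at line 10 remove [yupum,wee] add [rrqzj,zjjuy,cirjp] -> 16 lines: oixma geal kszm eoffr vnkww qmpp ifl eag pmbxi oftel xgjk rrqzj zjjuy cirjp olzt hwtut
Hunk 5: at line 12 remove [zjjuy,cirjp] add [tvk] -> 15 lines: oixma geal kszm eoffr vnkww qmpp ifl eag pmbxi oftel xgjk rrqzj tvk olzt hwtut
Hunk 6: at line 10 remove [rrqzj,tvk] add [caa,hoemx,juoa] -> 16 lines: oixma geal kszm eoffr vnkww qmpp ifl eag pmbxi oftel xgjk caa hoemx juoa olzt hwtut
Hunk 7: at line 14 remove [olzt] add [vhr,rfvi,fchv] -> 18 lines: oixma geal kszm eoffr vnkww qmpp ifl eag pmbxi oftel xgjk caa hoemx juoa vhr rfvi fchv hwtut
Final line count: 18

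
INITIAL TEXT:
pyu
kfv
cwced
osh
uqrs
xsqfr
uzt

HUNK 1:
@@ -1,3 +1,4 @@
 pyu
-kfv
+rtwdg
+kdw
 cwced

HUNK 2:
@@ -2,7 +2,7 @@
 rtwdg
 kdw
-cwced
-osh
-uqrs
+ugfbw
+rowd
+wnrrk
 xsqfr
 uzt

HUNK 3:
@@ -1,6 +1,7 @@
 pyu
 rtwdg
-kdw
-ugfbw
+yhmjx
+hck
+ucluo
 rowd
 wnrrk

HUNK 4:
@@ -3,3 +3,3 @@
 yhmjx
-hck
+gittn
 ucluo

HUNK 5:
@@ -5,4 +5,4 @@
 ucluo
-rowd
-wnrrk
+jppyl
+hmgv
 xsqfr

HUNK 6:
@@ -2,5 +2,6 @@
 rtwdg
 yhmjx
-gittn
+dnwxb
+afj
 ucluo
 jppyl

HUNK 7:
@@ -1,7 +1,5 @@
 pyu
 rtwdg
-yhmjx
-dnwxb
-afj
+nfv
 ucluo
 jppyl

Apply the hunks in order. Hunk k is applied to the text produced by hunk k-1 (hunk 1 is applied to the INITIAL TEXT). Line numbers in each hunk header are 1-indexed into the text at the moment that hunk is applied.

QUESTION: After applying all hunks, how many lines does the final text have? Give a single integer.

Answer: 8

Derivation:
Hunk 1: at line 1 remove [kfv] add [rtwdg,kdw] -> 8 lines: pyu rtwdg kdw cwced osh uqrs xsqfr uzt
Hunk 2: at line 2 remove [cwced,osh,uqrs] add [ugfbw,rowd,wnrrk] -> 8 lines: pyu rtwdg kdw ugfbw rowd wnrrk xsqfr uzt
Hunk 3: at line 1 remove [kdw,ugfbw] add [yhmjx,hck,ucluo] -> 9 lines: pyu rtwdg yhmjx hck ucluo rowd wnrrk xsqfr uzt
Hunk 4: at line 3 remove [hck] add [gittn] -> 9 lines: pyu rtwdg yhmjx gittn ucluo rowd wnrrk xsqfr uzt
Hunk 5: at line 5 remove [rowd,wnrrk] add [jppyl,hmgv] -> 9 lines: pyu rtwdg yhmjx gittn ucluo jppyl hmgv xsqfr uzt
Hunk 6: at line 2 remove [gittn] add [dnwxb,afj] -> 10 lines: pyu rtwdg yhmjx dnwxb afj ucluo jppyl hmgv xsqfr uzt
Hunk 7: at line 1 remove [yhmjx,dnwxb,afj] add [nfv] -> 8 lines: pyu rtwdg nfv ucluo jppyl hmgv xsqfr uzt
Final line count: 8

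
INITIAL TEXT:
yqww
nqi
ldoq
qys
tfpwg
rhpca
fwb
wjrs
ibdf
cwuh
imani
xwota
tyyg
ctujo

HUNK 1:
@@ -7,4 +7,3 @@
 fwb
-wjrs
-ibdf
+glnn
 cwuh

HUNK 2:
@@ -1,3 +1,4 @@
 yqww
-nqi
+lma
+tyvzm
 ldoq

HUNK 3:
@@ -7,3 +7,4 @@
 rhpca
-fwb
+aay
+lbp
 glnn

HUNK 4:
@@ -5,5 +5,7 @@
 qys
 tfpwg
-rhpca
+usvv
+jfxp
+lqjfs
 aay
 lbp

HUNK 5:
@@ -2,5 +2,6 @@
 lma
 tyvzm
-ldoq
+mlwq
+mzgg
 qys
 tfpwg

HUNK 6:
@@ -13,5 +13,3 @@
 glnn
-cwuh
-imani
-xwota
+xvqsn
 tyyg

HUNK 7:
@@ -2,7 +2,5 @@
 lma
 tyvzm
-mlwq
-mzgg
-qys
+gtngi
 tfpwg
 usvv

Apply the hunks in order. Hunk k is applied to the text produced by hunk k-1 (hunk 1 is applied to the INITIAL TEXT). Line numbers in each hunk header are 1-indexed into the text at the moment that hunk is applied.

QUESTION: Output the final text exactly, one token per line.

Answer: yqww
lma
tyvzm
gtngi
tfpwg
usvv
jfxp
lqjfs
aay
lbp
glnn
xvqsn
tyyg
ctujo

Derivation:
Hunk 1: at line 7 remove [wjrs,ibdf] add [glnn] -> 13 lines: yqww nqi ldoq qys tfpwg rhpca fwb glnn cwuh imani xwota tyyg ctujo
Hunk 2: at line 1 remove [nqi] add [lma,tyvzm] -> 14 lines: yqww lma tyvzm ldoq qys tfpwg rhpca fwb glnn cwuh imani xwota tyyg ctujo
Hunk 3: at line 7 remove [fwb] add [aay,lbp] -> 15 lines: yqww lma tyvzm ldoq qys tfpwg rhpca aay lbp glnn cwuh imani xwota tyyg ctujo
Hunk 4: at line 5 remove [rhpca] add [usvv,jfxp,lqjfs] -> 17 lines: yqww lma tyvzm ldoq qys tfpwg usvv jfxp lqjfs aay lbp glnn cwuh imani xwota tyyg ctujo
Hunk 5: at line 2 remove [ldoq] add [mlwq,mzgg] -> 18 lines: yqww lma tyvzm mlwq mzgg qys tfpwg usvv jfxp lqjfs aay lbp glnn cwuh imani xwota tyyg ctujo
Hunk 6: at line 13 remove [cwuh,imani,xwota] add [xvqsn] -> 16 lines: yqww lma tyvzm mlwq mzgg qys tfpwg usvv jfxp lqjfs aay lbp glnn xvqsn tyyg ctujo
Hunk 7: at line 2 remove [mlwq,mzgg,qys] add [gtngi] -> 14 lines: yqww lma tyvzm gtngi tfpwg usvv jfxp lqjfs aay lbp glnn xvqsn tyyg ctujo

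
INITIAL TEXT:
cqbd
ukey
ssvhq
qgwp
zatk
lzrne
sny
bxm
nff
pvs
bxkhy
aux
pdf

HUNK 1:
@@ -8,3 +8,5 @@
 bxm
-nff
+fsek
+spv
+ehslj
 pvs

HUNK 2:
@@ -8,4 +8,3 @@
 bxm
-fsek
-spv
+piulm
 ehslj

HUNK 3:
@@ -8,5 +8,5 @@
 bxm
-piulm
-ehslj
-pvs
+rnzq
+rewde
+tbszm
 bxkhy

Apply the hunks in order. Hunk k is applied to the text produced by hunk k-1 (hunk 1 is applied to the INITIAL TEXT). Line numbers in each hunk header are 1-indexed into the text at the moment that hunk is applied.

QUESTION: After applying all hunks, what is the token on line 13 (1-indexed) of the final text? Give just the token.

Hunk 1: at line 8 remove [nff] add [fsek,spv,ehslj] -> 15 lines: cqbd ukey ssvhq qgwp zatk lzrne sny bxm fsek spv ehslj pvs bxkhy aux pdf
Hunk 2: at line 8 remove [fsek,spv] add [piulm] -> 14 lines: cqbd ukey ssvhq qgwp zatk lzrne sny bxm piulm ehslj pvs bxkhy aux pdf
Hunk 3: at line 8 remove [piulm,ehslj,pvs] add [rnzq,rewde,tbszm] -> 14 lines: cqbd ukey ssvhq qgwp zatk lzrne sny bxm rnzq rewde tbszm bxkhy aux pdf
Final line 13: aux

Answer: aux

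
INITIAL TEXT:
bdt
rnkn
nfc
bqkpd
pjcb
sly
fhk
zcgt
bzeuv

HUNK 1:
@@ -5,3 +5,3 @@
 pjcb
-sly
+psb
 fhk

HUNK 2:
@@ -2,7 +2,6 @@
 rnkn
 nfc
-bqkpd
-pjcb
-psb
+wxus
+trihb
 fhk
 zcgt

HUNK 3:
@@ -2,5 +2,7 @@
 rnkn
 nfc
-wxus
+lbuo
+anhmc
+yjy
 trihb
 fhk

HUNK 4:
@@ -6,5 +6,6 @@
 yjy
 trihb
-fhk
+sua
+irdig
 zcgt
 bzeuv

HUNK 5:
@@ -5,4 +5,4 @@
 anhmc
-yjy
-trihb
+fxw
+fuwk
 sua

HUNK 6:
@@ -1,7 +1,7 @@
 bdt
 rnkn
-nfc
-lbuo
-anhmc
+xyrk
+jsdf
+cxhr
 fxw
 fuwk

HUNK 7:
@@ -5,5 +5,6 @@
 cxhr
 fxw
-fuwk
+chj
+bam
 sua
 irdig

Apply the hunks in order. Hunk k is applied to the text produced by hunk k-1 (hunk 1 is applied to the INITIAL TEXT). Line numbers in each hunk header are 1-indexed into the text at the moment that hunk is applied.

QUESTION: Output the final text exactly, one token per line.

Hunk 1: at line 5 remove [sly] add [psb] -> 9 lines: bdt rnkn nfc bqkpd pjcb psb fhk zcgt bzeuv
Hunk 2: at line 2 remove [bqkpd,pjcb,psb] add [wxus,trihb] -> 8 lines: bdt rnkn nfc wxus trihb fhk zcgt bzeuv
Hunk 3: at line 2 remove [wxus] add [lbuo,anhmc,yjy] -> 10 lines: bdt rnkn nfc lbuo anhmc yjy trihb fhk zcgt bzeuv
Hunk 4: at line 6 remove [fhk] add [sua,irdig] -> 11 lines: bdt rnkn nfc lbuo anhmc yjy trihb sua irdig zcgt bzeuv
Hunk 5: at line 5 remove [yjy,trihb] add [fxw,fuwk] -> 11 lines: bdt rnkn nfc lbuo anhmc fxw fuwk sua irdig zcgt bzeuv
Hunk 6: at line 1 remove [nfc,lbuo,anhmc] add [xyrk,jsdf,cxhr] -> 11 lines: bdt rnkn xyrk jsdf cxhr fxw fuwk sua irdig zcgt bzeuv
Hunk 7: at line 5 remove [fuwk] add [chj,bam] -> 12 lines: bdt rnkn xyrk jsdf cxhr fxw chj bam sua irdig zcgt bzeuv

Answer: bdt
rnkn
xyrk
jsdf
cxhr
fxw
chj
bam
sua
irdig
zcgt
bzeuv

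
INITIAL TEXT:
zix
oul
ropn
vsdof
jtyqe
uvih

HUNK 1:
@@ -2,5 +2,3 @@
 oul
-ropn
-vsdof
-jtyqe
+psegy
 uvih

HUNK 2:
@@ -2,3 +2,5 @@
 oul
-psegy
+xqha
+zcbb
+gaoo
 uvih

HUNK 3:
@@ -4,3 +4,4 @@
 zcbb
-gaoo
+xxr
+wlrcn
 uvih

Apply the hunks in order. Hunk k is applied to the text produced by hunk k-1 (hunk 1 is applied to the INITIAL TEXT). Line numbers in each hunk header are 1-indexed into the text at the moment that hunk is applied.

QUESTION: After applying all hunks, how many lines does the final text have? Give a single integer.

Hunk 1: at line 2 remove [ropn,vsdof,jtyqe] add [psegy] -> 4 lines: zix oul psegy uvih
Hunk 2: at line 2 remove [psegy] add [xqha,zcbb,gaoo] -> 6 lines: zix oul xqha zcbb gaoo uvih
Hunk 3: at line 4 remove [gaoo] add [xxr,wlrcn] -> 7 lines: zix oul xqha zcbb xxr wlrcn uvih
Final line count: 7

Answer: 7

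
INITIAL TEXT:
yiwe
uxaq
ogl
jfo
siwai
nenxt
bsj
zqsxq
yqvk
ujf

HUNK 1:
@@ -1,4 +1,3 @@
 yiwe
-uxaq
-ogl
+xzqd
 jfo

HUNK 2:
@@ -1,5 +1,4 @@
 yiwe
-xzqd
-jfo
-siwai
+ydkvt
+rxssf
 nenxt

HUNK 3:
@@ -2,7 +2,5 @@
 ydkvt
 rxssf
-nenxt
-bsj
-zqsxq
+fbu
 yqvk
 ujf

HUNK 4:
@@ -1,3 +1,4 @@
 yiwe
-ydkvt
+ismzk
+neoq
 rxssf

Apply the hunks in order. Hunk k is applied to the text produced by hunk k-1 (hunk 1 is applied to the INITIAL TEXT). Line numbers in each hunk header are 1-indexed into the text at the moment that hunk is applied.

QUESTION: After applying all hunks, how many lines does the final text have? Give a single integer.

Hunk 1: at line 1 remove [uxaq,ogl] add [xzqd] -> 9 lines: yiwe xzqd jfo siwai nenxt bsj zqsxq yqvk ujf
Hunk 2: at line 1 remove [xzqd,jfo,siwai] add [ydkvt,rxssf] -> 8 lines: yiwe ydkvt rxssf nenxt bsj zqsxq yqvk ujf
Hunk 3: at line 2 remove [nenxt,bsj,zqsxq] add [fbu] -> 6 lines: yiwe ydkvt rxssf fbu yqvk ujf
Hunk 4: at line 1 remove [ydkvt] add [ismzk,neoq] -> 7 lines: yiwe ismzk neoq rxssf fbu yqvk ujf
Final line count: 7

Answer: 7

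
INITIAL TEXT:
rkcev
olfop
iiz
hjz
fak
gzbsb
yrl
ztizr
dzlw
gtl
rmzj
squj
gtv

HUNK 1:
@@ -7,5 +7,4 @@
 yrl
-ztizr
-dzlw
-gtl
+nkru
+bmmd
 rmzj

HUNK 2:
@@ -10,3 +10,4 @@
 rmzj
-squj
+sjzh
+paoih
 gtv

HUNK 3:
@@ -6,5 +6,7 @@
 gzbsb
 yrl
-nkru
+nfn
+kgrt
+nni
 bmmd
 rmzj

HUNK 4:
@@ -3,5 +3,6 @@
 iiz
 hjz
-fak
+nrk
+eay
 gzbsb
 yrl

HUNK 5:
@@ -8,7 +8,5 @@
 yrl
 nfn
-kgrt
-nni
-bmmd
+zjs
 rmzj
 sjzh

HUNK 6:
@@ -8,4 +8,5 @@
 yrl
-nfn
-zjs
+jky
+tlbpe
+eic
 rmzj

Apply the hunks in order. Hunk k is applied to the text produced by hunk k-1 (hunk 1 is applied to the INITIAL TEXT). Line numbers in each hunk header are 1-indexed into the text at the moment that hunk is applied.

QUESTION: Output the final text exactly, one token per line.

Hunk 1: at line 7 remove [ztizr,dzlw,gtl] add [nkru,bmmd] -> 12 lines: rkcev olfop iiz hjz fak gzbsb yrl nkru bmmd rmzj squj gtv
Hunk 2: at line 10 remove [squj] add [sjzh,paoih] -> 13 lines: rkcev olfop iiz hjz fak gzbsb yrl nkru bmmd rmzj sjzh paoih gtv
Hunk 3: at line 6 remove [nkru] add [nfn,kgrt,nni] -> 15 lines: rkcev olfop iiz hjz fak gzbsb yrl nfn kgrt nni bmmd rmzj sjzh paoih gtv
Hunk 4: at line 3 remove [fak] add [nrk,eay] -> 16 lines: rkcev olfop iiz hjz nrk eay gzbsb yrl nfn kgrt nni bmmd rmzj sjzh paoih gtv
Hunk 5: at line 8 remove [kgrt,nni,bmmd] add [zjs] -> 14 lines: rkcev olfop iiz hjz nrk eay gzbsb yrl nfn zjs rmzj sjzh paoih gtv
Hunk 6: at line 8 remove [nfn,zjs] add [jky,tlbpe,eic] -> 15 lines: rkcev olfop iiz hjz nrk eay gzbsb yrl jky tlbpe eic rmzj sjzh paoih gtv

Answer: rkcev
olfop
iiz
hjz
nrk
eay
gzbsb
yrl
jky
tlbpe
eic
rmzj
sjzh
paoih
gtv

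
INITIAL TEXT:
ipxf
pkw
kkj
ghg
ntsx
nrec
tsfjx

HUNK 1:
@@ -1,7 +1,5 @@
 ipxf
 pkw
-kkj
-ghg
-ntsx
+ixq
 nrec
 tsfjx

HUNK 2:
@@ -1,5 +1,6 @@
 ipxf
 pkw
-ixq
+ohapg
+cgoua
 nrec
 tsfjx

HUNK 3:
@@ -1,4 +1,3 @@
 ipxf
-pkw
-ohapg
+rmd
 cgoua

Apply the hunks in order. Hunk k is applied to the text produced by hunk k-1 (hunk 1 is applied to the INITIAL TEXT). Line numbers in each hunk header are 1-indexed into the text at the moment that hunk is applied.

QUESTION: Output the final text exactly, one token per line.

Answer: ipxf
rmd
cgoua
nrec
tsfjx

Derivation:
Hunk 1: at line 1 remove [kkj,ghg,ntsx] add [ixq] -> 5 lines: ipxf pkw ixq nrec tsfjx
Hunk 2: at line 1 remove [ixq] add [ohapg,cgoua] -> 6 lines: ipxf pkw ohapg cgoua nrec tsfjx
Hunk 3: at line 1 remove [pkw,ohapg] add [rmd] -> 5 lines: ipxf rmd cgoua nrec tsfjx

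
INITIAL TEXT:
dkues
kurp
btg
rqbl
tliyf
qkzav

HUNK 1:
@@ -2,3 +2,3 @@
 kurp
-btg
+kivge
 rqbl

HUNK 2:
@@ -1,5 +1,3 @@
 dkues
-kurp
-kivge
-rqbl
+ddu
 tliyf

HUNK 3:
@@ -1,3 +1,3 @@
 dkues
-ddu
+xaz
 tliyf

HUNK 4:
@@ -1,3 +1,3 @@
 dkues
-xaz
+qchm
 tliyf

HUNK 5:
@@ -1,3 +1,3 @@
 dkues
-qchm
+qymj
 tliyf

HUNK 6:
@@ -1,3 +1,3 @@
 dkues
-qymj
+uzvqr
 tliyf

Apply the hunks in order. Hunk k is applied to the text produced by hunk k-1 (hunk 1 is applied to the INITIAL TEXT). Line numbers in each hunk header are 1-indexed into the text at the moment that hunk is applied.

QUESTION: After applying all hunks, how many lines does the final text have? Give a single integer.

Answer: 4

Derivation:
Hunk 1: at line 2 remove [btg] add [kivge] -> 6 lines: dkues kurp kivge rqbl tliyf qkzav
Hunk 2: at line 1 remove [kurp,kivge,rqbl] add [ddu] -> 4 lines: dkues ddu tliyf qkzav
Hunk 3: at line 1 remove [ddu] add [xaz] -> 4 lines: dkues xaz tliyf qkzav
Hunk 4: at line 1 remove [xaz] add [qchm] -> 4 lines: dkues qchm tliyf qkzav
Hunk 5: at line 1 remove [qchm] add [qymj] -> 4 lines: dkues qymj tliyf qkzav
Hunk 6: at line 1 remove [qymj] add [uzvqr] -> 4 lines: dkues uzvqr tliyf qkzav
Final line count: 4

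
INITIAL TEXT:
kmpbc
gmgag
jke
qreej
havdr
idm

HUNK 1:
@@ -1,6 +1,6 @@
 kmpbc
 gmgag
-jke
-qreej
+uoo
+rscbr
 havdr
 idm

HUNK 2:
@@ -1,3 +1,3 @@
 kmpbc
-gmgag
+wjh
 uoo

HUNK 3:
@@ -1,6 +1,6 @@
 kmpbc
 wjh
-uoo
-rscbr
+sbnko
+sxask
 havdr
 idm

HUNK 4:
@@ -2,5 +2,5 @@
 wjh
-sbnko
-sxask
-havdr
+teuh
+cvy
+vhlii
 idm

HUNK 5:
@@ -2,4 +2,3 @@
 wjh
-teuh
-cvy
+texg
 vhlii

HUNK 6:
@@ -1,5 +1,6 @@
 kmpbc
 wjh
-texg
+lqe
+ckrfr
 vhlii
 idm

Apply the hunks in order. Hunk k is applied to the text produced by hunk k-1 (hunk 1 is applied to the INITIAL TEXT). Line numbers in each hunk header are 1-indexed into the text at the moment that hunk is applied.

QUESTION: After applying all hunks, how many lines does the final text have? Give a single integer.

Hunk 1: at line 1 remove [jke,qreej] add [uoo,rscbr] -> 6 lines: kmpbc gmgag uoo rscbr havdr idm
Hunk 2: at line 1 remove [gmgag] add [wjh] -> 6 lines: kmpbc wjh uoo rscbr havdr idm
Hunk 3: at line 1 remove [uoo,rscbr] add [sbnko,sxask] -> 6 lines: kmpbc wjh sbnko sxask havdr idm
Hunk 4: at line 2 remove [sbnko,sxask,havdr] add [teuh,cvy,vhlii] -> 6 lines: kmpbc wjh teuh cvy vhlii idm
Hunk 5: at line 2 remove [teuh,cvy] add [texg] -> 5 lines: kmpbc wjh texg vhlii idm
Hunk 6: at line 1 remove [texg] add [lqe,ckrfr] -> 6 lines: kmpbc wjh lqe ckrfr vhlii idm
Final line count: 6

Answer: 6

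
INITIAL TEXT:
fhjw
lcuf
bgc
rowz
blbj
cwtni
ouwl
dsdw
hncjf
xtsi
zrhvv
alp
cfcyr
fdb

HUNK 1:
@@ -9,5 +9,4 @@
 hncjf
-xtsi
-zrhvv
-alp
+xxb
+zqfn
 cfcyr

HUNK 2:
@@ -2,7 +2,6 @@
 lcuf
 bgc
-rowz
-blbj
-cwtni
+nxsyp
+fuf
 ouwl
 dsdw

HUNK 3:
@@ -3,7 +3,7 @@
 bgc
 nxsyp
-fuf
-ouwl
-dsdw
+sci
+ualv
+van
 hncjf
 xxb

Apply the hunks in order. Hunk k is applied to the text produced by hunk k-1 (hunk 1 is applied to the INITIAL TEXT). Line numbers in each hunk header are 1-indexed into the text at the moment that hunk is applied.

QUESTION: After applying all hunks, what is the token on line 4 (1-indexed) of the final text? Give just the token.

Answer: nxsyp

Derivation:
Hunk 1: at line 9 remove [xtsi,zrhvv,alp] add [xxb,zqfn] -> 13 lines: fhjw lcuf bgc rowz blbj cwtni ouwl dsdw hncjf xxb zqfn cfcyr fdb
Hunk 2: at line 2 remove [rowz,blbj,cwtni] add [nxsyp,fuf] -> 12 lines: fhjw lcuf bgc nxsyp fuf ouwl dsdw hncjf xxb zqfn cfcyr fdb
Hunk 3: at line 3 remove [fuf,ouwl,dsdw] add [sci,ualv,van] -> 12 lines: fhjw lcuf bgc nxsyp sci ualv van hncjf xxb zqfn cfcyr fdb
Final line 4: nxsyp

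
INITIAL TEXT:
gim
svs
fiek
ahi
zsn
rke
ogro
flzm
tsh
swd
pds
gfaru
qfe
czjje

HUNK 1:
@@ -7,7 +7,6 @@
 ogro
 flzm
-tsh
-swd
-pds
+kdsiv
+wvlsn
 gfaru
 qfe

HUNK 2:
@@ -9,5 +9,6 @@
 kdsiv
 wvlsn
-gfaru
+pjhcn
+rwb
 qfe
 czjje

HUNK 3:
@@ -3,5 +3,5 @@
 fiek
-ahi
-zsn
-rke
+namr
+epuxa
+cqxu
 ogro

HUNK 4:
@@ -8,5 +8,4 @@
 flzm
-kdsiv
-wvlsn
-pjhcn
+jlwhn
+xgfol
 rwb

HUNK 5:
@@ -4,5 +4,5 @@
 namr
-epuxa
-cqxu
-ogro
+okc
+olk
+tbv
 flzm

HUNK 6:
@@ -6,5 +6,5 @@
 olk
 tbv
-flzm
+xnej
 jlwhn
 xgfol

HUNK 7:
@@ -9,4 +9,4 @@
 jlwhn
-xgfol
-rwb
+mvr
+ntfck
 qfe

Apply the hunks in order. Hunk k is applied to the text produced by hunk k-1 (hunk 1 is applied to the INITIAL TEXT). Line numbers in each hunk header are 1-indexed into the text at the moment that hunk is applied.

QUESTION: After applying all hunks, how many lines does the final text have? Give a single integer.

Hunk 1: at line 7 remove [tsh,swd,pds] add [kdsiv,wvlsn] -> 13 lines: gim svs fiek ahi zsn rke ogro flzm kdsiv wvlsn gfaru qfe czjje
Hunk 2: at line 9 remove [gfaru] add [pjhcn,rwb] -> 14 lines: gim svs fiek ahi zsn rke ogro flzm kdsiv wvlsn pjhcn rwb qfe czjje
Hunk 3: at line 3 remove [ahi,zsn,rke] add [namr,epuxa,cqxu] -> 14 lines: gim svs fiek namr epuxa cqxu ogro flzm kdsiv wvlsn pjhcn rwb qfe czjje
Hunk 4: at line 8 remove [kdsiv,wvlsn,pjhcn] add [jlwhn,xgfol] -> 13 lines: gim svs fiek namr epuxa cqxu ogro flzm jlwhn xgfol rwb qfe czjje
Hunk 5: at line 4 remove [epuxa,cqxu,ogro] add [okc,olk,tbv] -> 13 lines: gim svs fiek namr okc olk tbv flzm jlwhn xgfol rwb qfe czjje
Hunk 6: at line 6 remove [flzm] add [xnej] -> 13 lines: gim svs fiek namr okc olk tbv xnej jlwhn xgfol rwb qfe czjje
Hunk 7: at line 9 remove [xgfol,rwb] add [mvr,ntfck] -> 13 lines: gim svs fiek namr okc olk tbv xnej jlwhn mvr ntfck qfe czjje
Final line count: 13

Answer: 13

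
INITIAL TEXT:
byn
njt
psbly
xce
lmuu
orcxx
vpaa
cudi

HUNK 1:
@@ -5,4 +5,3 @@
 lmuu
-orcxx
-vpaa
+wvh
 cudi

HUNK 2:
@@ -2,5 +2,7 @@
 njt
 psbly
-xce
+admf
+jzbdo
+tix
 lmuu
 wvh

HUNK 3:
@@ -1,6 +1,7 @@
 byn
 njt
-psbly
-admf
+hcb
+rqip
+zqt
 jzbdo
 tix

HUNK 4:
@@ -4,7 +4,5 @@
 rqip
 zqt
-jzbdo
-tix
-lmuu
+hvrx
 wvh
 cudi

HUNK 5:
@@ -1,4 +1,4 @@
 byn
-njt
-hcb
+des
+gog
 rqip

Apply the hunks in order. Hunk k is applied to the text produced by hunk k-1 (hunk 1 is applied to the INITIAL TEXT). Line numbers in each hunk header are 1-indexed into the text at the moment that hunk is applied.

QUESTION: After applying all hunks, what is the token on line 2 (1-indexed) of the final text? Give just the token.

Hunk 1: at line 5 remove [orcxx,vpaa] add [wvh] -> 7 lines: byn njt psbly xce lmuu wvh cudi
Hunk 2: at line 2 remove [xce] add [admf,jzbdo,tix] -> 9 lines: byn njt psbly admf jzbdo tix lmuu wvh cudi
Hunk 3: at line 1 remove [psbly,admf] add [hcb,rqip,zqt] -> 10 lines: byn njt hcb rqip zqt jzbdo tix lmuu wvh cudi
Hunk 4: at line 4 remove [jzbdo,tix,lmuu] add [hvrx] -> 8 lines: byn njt hcb rqip zqt hvrx wvh cudi
Hunk 5: at line 1 remove [njt,hcb] add [des,gog] -> 8 lines: byn des gog rqip zqt hvrx wvh cudi
Final line 2: des

Answer: des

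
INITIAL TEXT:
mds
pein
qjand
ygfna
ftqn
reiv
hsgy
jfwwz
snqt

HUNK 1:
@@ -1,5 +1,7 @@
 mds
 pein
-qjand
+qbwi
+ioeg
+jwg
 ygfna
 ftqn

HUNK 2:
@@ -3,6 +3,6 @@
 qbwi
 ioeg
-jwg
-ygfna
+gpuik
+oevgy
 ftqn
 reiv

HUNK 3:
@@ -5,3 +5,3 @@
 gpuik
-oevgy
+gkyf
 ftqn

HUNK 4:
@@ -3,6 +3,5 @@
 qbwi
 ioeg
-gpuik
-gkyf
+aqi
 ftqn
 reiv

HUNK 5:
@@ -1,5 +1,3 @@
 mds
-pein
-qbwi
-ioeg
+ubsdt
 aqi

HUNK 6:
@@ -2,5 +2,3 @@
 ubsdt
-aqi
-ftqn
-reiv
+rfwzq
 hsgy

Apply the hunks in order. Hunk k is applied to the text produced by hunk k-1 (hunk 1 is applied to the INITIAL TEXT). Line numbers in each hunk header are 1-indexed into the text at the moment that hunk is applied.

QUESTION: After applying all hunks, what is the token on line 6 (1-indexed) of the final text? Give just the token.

Answer: snqt

Derivation:
Hunk 1: at line 1 remove [qjand] add [qbwi,ioeg,jwg] -> 11 lines: mds pein qbwi ioeg jwg ygfna ftqn reiv hsgy jfwwz snqt
Hunk 2: at line 3 remove [jwg,ygfna] add [gpuik,oevgy] -> 11 lines: mds pein qbwi ioeg gpuik oevgy ftqn reiv hsgy jfwwz snqt
Hunk 3: at line 5 remove [oevgy] add [gkyf] -> 11 lines: mds pein qbwi ioeg gpuik gkyf ftqn reiv hsgy jfwwz snqt
Hunk 4: at line 3 remove [gpuik,gkyf] add [aqi] -> 10 lines: mds pein qbwi ioeg aqi ftqn reiv hsgy jfwwz snqt
Hunk 5: at line 1 remove [pein,qbwi,ioeg] add [ubsdt] -> 8 lines: mds ubsdt aqi ftqn reiv hsgy jfwwz snqt
Hunk 6: at line 2 remove [aqi,ftqn,reiv] add [rfwzq] -> 6 lines: mds ubsdt rfwzq hsgy jfwwz snqt
Final line 6: snqt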